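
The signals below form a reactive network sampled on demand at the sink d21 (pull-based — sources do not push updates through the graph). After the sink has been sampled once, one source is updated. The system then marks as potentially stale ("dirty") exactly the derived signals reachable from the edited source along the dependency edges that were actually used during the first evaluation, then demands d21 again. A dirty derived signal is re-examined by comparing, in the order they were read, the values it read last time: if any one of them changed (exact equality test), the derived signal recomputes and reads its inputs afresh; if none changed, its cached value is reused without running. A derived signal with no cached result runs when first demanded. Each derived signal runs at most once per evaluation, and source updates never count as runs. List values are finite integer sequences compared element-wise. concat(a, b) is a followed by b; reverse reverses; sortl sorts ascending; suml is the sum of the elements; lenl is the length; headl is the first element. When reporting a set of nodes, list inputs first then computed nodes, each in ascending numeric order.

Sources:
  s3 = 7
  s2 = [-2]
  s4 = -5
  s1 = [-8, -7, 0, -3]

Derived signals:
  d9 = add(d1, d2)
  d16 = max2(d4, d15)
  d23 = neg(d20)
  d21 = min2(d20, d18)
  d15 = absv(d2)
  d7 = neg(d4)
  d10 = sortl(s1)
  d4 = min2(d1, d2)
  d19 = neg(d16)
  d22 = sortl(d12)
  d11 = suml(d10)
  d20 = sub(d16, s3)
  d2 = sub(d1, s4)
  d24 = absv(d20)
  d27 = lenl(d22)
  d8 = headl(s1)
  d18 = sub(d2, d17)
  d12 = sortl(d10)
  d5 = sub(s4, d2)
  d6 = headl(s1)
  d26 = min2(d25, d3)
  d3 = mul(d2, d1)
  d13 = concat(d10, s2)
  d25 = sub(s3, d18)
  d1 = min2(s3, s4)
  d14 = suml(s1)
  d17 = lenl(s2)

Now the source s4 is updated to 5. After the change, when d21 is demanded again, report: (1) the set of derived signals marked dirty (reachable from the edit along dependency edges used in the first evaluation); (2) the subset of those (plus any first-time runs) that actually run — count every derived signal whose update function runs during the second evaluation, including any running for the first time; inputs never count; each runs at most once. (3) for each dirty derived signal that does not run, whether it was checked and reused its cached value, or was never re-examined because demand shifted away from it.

Initial pass — values computed on the first demand:
  d1 = min2(7, -5) = -5
  d2 = sub(-5, -5) = 0
  d4 = min2(-5, 0) = -5
  d15 = absv(0) = 0
  d16 = max2(-5, 0) = 0
  d17 = lenl([-2]) = 1
  d18 = sub(0, 1) = -1
  d20 = sub(0, 7) = -7
  d21 = min2(-7, -1) = -7

Second demand — change propagation:
  d1: re-runs because s4 -5->5; new result 5.
  d2: re-runs because d1 -5->5; s4 -5->5; new result 0 (unchanged).
  d4: re-runs because d1 -5->5; new result 0.
  d15: re-examined; everything it read last time is the same (d2 unchanged) — cache 0 kept, no run.
  d16: re-runs because d4 -5->0; new result 0 (unchanged).
  d18: re-examined; everything it read last time is the same (d2 unchanged, d17 unchanged) — cache -1 kept, no run.
  d20: re-examined; everything it read last time is the same (d16 unchanged, s3 unchanged) — cache -7 kept, no run.
  d21: re-examined; everything it read last time is the same (d20 unchanged, d18 unchanged) — cache -7 kept, no run.

The important point: at d15 every value read last time is unchanged, so the dirty flag clears without a run.

Dirty set: d1, d2, d4, d15, d16, d18, d20, d21.
Run set: d1, d2, d4, d16 (4 run).
Re-examined without running (cache reused): d15, d18, d20, d21.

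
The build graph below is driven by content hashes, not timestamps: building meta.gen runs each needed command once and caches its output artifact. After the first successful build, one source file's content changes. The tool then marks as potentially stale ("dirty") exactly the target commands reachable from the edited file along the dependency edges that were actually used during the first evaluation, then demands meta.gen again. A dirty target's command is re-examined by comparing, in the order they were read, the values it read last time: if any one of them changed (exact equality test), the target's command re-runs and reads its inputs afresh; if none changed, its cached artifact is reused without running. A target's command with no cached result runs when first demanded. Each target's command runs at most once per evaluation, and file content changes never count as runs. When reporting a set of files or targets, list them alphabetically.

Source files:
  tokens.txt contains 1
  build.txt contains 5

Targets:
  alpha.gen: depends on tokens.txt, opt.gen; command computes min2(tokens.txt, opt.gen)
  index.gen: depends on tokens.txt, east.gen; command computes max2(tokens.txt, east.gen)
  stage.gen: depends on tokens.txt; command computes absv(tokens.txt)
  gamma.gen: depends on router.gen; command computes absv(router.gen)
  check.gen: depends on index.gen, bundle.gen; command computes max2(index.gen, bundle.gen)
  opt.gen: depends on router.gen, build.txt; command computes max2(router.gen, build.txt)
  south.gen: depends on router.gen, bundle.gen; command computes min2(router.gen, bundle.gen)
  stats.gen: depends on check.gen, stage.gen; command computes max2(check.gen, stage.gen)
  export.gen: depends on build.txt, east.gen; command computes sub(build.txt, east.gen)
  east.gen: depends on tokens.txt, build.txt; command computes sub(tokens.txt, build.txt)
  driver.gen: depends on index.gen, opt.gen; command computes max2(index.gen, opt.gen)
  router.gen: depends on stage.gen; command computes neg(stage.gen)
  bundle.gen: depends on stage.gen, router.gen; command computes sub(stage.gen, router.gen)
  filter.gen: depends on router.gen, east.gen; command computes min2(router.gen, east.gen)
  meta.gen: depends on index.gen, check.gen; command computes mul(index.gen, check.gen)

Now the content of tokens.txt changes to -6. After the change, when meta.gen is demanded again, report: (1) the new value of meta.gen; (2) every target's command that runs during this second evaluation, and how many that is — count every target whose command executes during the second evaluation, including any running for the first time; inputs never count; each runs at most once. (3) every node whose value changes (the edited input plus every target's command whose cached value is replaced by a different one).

meta.gen now evaluates to -72.
Run set: bundle.gen, check.gen, east.gen, index.gen, meta.gen, router.gen, stage.gen (7 run).
Changed values: bundle.gen, check.gen, east.gen, index.gen, meta.gen, router.gen, stage.gen, tokens.txt.

Initial pass — values computed on the first demand:
  east.gen = sub(1, 5) = -4
  index.gen = max2(1, -4) = 1
  stage.gen = absv(1) = 1
  router.gen = neg(1) = -1
  bundle.gen = sub(1, -1) = 2
  check.gen = max2(1, 2) = 2
  meta.gen = mul(1, 2) = 2

Second demand — change propagation:
  east.gen: re-runs because tokens.txt 1->-6; new result -11.
  index.gen: re-runs because tokens.txt 1->-6; east.gen -4->-11; new result -6.
  stage.gen: re-runs because tokens.txt 1->-6; new result 6.
  router.gen: re-runs because stage.gen 1->6; new result -6.
  bundle.gen: re-runs because stage.gen 1->6; router.gen -1->-6; new result 12.
  check.gen: re-runs because index.gen 1->-6; bundle.gen 2->12; new result 12.
  meta.gen: re-runs because index.gen 1->-6; check.gen 2->12; new result -72.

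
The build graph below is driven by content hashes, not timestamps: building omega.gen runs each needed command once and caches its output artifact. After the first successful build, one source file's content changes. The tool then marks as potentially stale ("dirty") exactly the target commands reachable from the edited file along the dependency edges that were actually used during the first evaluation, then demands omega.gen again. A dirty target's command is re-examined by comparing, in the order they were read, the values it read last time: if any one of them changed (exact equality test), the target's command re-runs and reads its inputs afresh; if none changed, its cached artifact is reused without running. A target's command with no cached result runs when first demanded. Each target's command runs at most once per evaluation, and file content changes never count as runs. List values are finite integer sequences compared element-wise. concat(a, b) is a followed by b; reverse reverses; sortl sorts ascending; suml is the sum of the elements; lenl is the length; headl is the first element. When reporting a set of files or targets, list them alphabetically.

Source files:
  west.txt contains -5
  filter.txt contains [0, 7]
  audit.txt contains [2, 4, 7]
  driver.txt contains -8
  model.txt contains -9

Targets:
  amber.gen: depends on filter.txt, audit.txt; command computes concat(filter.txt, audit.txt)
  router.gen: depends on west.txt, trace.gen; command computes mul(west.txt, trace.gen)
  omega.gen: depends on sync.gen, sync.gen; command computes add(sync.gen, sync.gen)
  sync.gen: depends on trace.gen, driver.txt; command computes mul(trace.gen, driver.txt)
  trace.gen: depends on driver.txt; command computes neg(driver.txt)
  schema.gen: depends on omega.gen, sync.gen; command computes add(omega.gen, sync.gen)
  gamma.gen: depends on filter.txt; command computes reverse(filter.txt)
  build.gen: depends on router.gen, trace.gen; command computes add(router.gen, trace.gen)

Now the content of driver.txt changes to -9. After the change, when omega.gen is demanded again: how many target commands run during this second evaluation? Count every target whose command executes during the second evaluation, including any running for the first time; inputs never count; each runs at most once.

Run set: omega.gen, sync.gen, trace.gen (3 run).

Initial pass — values computed on the first demand:
  trace.gen = neg(-8) = 8
  sync.gen = mul(8, -8) = -64
  omega.gen = add(-64, -64) = -128

Second demand — change propagation:
  trace.gen: re-runs because driver.txt -8->-9; new result 9.
  sync.gen: re-runs because trace.gen 8->9; driver.txt -8->-9; new result -81.
  omega.gen: re-runs because sync.gen -64->-81; sync.gen -64->-81; new result -162.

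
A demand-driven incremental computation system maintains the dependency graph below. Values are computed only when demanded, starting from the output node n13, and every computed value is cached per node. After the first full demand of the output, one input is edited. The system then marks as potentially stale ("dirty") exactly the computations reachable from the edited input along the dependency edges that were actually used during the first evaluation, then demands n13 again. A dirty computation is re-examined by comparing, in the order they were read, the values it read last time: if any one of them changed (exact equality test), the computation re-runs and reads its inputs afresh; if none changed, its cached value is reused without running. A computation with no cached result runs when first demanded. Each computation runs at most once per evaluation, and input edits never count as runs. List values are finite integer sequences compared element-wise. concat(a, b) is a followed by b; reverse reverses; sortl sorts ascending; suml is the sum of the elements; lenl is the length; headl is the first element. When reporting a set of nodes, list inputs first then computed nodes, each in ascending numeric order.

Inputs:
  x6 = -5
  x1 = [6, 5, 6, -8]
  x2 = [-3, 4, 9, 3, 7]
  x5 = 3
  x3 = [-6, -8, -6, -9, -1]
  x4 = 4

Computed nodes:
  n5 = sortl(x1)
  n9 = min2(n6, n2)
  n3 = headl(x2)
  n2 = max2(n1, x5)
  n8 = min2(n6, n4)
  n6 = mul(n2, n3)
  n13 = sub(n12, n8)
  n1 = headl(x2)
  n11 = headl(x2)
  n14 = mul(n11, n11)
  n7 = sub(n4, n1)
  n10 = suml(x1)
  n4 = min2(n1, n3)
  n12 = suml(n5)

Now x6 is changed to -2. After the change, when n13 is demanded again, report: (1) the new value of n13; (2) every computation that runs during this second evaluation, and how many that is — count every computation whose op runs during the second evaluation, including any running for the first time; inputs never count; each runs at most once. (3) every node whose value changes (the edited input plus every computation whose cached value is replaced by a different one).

New value of n13: 18.
Computations that run: none — 0 in total.
Values that change: x6.
Key observation: x6 is never demanded by the output, so the edit triggers no recomputation at all.

First evaluation (everything demanded from the output):
  n1 = headl([-3, 4, 9, 3, 7]) = -3
  n2 = max2(-3, 3) = 3
  n3 = headl([-3, 4, 9, 3, 7]) = -3
  n4 = min2(-3, -3) = -3
  n5 = sortl([6, 5, 6, -8]) = [-8, 5, 6, 6]
  n6 = mul(3, -3) = -9
  n8 = min2(-9, -3) = -9
  n12 = suml([-8, 5, 6, 6]) = 9
  n13 = sub(9, -9) = 18

Propagation after the edit:
  x6 feeds no computation that the output demands — nothing is marked dirty and nothing runs.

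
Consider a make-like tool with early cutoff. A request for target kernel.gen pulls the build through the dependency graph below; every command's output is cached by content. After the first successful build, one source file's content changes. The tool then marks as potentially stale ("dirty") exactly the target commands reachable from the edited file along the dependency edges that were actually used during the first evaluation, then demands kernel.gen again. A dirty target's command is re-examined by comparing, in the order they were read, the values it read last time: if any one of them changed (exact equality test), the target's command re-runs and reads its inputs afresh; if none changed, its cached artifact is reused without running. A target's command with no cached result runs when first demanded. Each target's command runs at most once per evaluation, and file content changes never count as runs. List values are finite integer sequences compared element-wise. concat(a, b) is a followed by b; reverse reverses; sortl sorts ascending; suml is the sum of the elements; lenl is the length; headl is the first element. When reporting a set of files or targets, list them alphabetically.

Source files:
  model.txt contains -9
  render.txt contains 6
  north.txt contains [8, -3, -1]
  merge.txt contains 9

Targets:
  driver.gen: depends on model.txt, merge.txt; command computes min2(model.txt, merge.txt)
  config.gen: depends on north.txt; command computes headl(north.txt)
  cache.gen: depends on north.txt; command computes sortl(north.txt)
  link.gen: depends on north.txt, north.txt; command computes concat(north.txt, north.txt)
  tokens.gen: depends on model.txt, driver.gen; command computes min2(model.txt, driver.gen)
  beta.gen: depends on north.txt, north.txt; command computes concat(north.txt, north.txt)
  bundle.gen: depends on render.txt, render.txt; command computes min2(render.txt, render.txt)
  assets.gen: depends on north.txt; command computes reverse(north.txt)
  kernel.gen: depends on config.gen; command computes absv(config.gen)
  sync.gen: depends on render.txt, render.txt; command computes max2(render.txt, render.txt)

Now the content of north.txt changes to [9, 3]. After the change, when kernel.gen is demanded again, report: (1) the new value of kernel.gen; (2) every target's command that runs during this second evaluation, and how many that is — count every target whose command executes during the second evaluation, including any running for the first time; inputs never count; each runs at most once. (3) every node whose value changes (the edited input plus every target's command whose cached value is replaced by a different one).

Demanding kernel.gen again yields 9.
2 target commands run: config.gen, kernel.gen.
The nodes whose values change: config.gen, kernel.gen, north.txt.

First demand of the output computes:
  config.gen = headl([8, -3, -1]) = 8
  kernel.gen = absv(8) = 8

After the edit, cleaning proceeds:
  config.gen: a read changed (north.txt [8, -3, -1]->[9, 3]) — executes, giving 9.
  kernel.gen: a read changed (config.gen 8->9) — executes, giving 9.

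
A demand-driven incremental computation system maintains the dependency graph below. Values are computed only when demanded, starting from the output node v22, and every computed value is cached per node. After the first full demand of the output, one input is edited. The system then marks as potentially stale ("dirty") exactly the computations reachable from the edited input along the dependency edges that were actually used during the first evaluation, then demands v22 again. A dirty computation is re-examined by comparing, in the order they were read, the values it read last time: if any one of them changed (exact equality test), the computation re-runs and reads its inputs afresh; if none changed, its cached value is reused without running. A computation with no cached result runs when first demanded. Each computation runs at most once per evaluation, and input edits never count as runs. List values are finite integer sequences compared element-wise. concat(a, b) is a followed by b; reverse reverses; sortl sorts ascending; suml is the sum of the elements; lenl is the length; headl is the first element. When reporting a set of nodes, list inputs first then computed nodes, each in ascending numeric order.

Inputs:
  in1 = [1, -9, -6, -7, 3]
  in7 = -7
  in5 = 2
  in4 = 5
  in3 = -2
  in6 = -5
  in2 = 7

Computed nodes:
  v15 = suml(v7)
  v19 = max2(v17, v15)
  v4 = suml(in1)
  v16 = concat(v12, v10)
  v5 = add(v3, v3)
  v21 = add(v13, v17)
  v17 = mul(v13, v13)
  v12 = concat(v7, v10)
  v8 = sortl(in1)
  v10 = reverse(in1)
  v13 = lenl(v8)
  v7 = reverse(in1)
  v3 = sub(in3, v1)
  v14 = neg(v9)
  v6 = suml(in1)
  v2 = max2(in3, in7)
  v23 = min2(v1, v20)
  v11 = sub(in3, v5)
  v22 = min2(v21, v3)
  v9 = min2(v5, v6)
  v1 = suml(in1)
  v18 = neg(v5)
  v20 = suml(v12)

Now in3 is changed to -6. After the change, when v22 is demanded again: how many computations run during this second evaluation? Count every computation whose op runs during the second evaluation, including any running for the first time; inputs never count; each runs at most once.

Computations that run: v3, v22 — 2 in total.

First evaluation (everything demanded from the output):
  v1 = suml([1, -9, -6, -7, 3]) = -18
  v3 = sub(-2, -18) = 16
  v8 = sortl([1, -9, -6, -7, 3]) = [-9, -7, -6, 1, 3]
  v13 = lenl([-9, -7, -6, 1, 3]) = 5
  v17 = mul(5, 5) = 25
  v21 = add(5, 25) = 30
  v22 = min2(30, 16) = 16

Propagation after the edit:
  v3: runs — in3 -2->-6; result 12.
  v22: runs — v3 16->12; result 12.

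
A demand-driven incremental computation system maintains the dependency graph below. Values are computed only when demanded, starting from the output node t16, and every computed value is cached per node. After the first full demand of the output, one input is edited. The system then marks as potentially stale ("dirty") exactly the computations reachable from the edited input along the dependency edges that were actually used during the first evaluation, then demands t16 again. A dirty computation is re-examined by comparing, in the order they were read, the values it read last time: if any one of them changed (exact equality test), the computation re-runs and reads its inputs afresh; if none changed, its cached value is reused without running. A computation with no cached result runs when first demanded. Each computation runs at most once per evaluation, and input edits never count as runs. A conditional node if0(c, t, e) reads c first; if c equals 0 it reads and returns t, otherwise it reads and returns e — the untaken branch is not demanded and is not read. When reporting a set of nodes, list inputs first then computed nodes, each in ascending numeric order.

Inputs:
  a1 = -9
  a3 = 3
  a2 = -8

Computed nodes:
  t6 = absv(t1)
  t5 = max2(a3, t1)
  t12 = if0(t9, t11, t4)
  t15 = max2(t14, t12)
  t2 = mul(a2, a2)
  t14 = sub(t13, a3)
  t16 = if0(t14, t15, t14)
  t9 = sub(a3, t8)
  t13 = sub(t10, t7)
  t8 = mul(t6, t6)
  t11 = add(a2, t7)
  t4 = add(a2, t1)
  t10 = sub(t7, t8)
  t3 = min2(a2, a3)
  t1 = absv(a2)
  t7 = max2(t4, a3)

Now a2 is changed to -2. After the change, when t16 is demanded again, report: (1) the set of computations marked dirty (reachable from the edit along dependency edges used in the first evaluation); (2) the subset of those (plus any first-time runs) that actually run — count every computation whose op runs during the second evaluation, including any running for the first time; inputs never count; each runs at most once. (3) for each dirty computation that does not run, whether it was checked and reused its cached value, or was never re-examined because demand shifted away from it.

Marked dirty: t1, t4, t6, t7, t8, t10, t13, t14, t16.
Computations that run: t1, t4, t6, t8, t10, t13, t14, t16 — 8 in total.
Checked but reused from cache: t7.
Key observation: the cutoff stops propagation at t7 — its inputs' values are unchanged, so it reuses its cache.

First evaluation (everything demanded from the output):
  t1 = absv(-8) = 8
  t4 = add(-8, 8) = 0
  t6 = absv(8) = 8
  t7 = max2(0, 3) = 3
  t8 = mul(8, 8) = 64
  t10 = sub(3, 64) = -61
  t13 = sub(-61, 3) = -64
  t14 = sub(-64, 3) = -67
  t16 = if0(t14=-67 -> else branch t14) = -67

Propagation after the edit:
  t1: runs — a2 -8->-2; result 2.
  t4: runs — a2 -8->-2; t1 8->2; result 0 (same value as before).
  t6: runs — t1 8->2; result 2.
  t7: checked — values it read are unchanged (t4 unchanged, a3 unchanged); reused cached 3 without running.
  t8: runs — t6 8->2; t6 8->2; result 4.
  t10: runs — t8 64->4; result -1.
  t13: runs — t10 -61->-1; result -4.
  t14: runs — t13 -64->-4; result -7.
  t16: runs — t14 -67->-7; t14 -67->-7; result -7.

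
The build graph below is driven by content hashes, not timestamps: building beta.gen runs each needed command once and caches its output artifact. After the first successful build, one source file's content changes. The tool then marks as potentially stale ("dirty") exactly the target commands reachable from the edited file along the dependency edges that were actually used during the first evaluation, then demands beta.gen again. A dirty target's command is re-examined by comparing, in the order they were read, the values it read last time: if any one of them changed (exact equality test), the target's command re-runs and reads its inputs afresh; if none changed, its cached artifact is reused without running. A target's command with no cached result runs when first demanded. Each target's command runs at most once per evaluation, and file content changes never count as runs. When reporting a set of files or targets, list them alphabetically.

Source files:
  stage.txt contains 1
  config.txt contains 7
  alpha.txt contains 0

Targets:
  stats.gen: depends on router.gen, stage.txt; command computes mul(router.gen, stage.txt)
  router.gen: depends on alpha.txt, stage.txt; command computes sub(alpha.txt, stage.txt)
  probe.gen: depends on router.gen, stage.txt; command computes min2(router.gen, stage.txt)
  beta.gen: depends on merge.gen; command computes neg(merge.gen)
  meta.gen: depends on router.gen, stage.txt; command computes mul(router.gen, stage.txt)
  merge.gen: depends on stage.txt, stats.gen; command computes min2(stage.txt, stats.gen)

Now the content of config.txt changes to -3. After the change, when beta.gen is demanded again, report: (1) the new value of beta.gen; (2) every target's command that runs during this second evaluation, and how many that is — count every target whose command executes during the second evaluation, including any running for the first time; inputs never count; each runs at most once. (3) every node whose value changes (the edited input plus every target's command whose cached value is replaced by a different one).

beta.gen now evaluates to 1.
Run set: none (0 run).
Changed values: config.txt.
The important point: nothing the output needs ever reads config.txt, so the edit is invisible to it.

Initial pass — values computed on the first demand:
  router.gen = sub(0, 1) = -1
  stats.gen = mul(-1, 1) = -1
  merge.gen = min2(1, -1) = -1
  beta.gen = neg(-1) = 1

Second demand — change propagation:
  no demanded computation ever read config.txt, so the edit dirties nothing and nothing runs.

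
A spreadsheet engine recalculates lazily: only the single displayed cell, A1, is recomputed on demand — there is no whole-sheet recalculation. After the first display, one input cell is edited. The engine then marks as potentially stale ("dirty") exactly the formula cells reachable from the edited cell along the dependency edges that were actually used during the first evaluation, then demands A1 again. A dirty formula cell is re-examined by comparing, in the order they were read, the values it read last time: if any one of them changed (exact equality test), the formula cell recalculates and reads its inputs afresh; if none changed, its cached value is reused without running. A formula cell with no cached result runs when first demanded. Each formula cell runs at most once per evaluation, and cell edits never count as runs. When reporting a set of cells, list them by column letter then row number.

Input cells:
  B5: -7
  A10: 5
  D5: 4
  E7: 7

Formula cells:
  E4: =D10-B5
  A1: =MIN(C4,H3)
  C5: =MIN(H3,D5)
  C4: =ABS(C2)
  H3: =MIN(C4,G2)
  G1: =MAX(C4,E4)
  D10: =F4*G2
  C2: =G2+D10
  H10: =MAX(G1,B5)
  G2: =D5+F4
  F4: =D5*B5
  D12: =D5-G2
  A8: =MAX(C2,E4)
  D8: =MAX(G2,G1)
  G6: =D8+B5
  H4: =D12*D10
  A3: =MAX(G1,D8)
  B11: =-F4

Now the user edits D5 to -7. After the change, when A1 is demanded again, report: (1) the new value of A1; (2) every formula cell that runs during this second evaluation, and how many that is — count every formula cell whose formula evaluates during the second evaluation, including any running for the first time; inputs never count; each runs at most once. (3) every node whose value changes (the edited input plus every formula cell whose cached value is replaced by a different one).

First evaluation (everything demanded from the output):
  F4 = 4 * -7 = -28
  G2 = 4 + -28 = -24
  D10 = -28 * -24 = 672
  C2 = -24 + 672 = 648
  C4 = ABS(648) = 648
  H3 = MIN(648, -24) = -24
  A1 = MIN(648, -24) = -24

Propagation after the edit:
  F4: runs — D5 4->-7; result 49.
  G2: runs — D5 4->-7; F4 -28->49; result 42.
  D10: runs — F4 -28->49; G2 -24->42; result 2058.
  C2: runs — G2 -24->42; D10 672->2058; result 2100.
  C4: runs — C2 648->2100; result 2100.
  H3: runs — C4 648->2100; G2 -24->42; result 42.
  A1: runs — C4 648->2100; H3 -24->42; result 42.

New value of A1: 42.
Formula cells that run: A1, C2, C4, D10, F4, G2, H3 — 7 in total.
Values that change: A1, C2, C4, D5, D10, F4, G2, H3.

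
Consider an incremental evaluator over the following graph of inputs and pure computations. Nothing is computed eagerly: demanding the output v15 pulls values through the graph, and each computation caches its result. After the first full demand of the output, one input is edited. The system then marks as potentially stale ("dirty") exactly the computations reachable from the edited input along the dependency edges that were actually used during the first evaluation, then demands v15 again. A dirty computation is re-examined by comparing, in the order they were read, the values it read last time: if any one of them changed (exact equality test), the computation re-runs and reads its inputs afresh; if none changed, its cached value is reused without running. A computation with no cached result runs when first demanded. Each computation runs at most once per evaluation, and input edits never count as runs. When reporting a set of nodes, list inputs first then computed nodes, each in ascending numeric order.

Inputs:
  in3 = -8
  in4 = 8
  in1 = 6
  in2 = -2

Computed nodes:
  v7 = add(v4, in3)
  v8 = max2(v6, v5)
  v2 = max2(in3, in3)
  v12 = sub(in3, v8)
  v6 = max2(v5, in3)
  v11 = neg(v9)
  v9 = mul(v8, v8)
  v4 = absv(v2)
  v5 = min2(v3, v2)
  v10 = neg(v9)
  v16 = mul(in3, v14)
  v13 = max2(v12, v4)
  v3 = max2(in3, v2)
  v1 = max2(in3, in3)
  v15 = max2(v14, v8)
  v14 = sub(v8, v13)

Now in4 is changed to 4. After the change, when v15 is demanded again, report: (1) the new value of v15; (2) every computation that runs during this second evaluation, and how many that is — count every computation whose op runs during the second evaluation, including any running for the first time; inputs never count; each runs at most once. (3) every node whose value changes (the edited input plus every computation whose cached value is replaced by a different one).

Initial pass — values computed on the first demand:
  v2 = max2(-8, -8) = -8
  v3 = max2(-8, -8) = -8
  v4 = absv(-8) = 8
  v5 = min2(-8, -8) = -8
  v6 = max2(-8, -8) = -8
  v8 = max2(-8, -8) = -8
  v12 = sub(-8, -8) = 0
  v13 = max2(0, 8) = 8
  v14 = sub(-8, 8) = -16
  v15 = max2(-16, -8) = -8

Second demand — change propagation:
  no demanded computation ever read in4, so the edit dirties nothing and nothing runs.

The important point: nothing the output needs ever reads in4, so the edit is invisible to it.

v15 now evaluates to -8.
Run set: none (0 run).
Changed values: in4.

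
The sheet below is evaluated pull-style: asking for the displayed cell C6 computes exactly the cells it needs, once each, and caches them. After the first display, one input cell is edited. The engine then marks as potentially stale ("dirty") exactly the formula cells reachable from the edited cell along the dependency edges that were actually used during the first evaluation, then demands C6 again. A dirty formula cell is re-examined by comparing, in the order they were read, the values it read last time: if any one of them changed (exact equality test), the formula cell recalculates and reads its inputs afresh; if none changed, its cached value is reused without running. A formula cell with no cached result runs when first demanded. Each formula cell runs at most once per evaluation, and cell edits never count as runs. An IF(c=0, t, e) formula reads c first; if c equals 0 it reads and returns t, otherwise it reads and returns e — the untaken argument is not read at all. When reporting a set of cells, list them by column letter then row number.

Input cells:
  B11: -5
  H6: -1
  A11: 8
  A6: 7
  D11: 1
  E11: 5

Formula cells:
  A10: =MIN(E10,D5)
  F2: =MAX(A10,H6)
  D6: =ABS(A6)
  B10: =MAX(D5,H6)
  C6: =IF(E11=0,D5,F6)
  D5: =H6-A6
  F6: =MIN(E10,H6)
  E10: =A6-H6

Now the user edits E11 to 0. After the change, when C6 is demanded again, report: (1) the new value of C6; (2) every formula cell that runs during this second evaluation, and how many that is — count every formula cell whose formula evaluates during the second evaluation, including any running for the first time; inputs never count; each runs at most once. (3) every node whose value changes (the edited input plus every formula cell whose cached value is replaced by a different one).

Demanding C6 again yields -8.
2 formula cells run: C6, D5.
The nodes whose values change: C6, E11.
Note the branch switch — D5 had no cache and runs now for the first time.

First demand of the output computes:
  E10 = 7 - -1 = 8
  F6 = MIN(8, -1) = -1
  C6 = IF(E11=0: E11=5 -> else branch F6) = -1

After the edit, cleaning proceeds:
  D5: had never run; runs now, result -8.
  C6: a read changed (E11 5->0) — executes, giving -8.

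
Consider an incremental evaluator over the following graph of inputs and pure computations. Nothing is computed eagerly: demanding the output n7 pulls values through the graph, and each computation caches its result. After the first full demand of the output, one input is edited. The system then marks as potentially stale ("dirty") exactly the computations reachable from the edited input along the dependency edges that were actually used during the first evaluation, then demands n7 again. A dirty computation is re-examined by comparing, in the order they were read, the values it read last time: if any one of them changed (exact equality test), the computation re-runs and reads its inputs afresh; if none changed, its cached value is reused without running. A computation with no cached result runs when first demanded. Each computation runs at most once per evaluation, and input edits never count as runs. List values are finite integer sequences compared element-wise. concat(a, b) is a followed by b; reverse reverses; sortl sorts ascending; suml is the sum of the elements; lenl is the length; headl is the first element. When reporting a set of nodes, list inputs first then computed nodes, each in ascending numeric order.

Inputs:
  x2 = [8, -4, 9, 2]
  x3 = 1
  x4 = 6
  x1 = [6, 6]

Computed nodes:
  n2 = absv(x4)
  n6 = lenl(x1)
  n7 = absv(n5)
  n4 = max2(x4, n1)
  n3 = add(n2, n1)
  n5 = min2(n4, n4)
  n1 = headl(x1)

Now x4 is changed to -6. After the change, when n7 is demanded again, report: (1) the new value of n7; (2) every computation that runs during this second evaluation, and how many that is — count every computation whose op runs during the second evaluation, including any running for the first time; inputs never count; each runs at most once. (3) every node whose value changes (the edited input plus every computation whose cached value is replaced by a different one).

n7 now evaluates to 6.
Run set: n4 (1 run).
Changed values: x4.
The important point: n4 recomputes to an identical value, and the output ends up unchanged.

Initial pass — values computed on the first demand:
  n1 = headl([6, 6]) = 6
  n4 = max2(6, 6) = 6
  n5 = min2(6, 6) = 6
  n7 = absv(6) = 6

Second demand — change propagation:
  n4: re-runs because x4 6->-6; new result 6 (unchanged).
  n5: re-examined; everything it read last time is the same (n4 unchanged, n4 unchanged) — cache 6 kept, no run.
  n7: re-examined; everything it read last time is the same (n5 unchanged) — cache 6 kept, no run.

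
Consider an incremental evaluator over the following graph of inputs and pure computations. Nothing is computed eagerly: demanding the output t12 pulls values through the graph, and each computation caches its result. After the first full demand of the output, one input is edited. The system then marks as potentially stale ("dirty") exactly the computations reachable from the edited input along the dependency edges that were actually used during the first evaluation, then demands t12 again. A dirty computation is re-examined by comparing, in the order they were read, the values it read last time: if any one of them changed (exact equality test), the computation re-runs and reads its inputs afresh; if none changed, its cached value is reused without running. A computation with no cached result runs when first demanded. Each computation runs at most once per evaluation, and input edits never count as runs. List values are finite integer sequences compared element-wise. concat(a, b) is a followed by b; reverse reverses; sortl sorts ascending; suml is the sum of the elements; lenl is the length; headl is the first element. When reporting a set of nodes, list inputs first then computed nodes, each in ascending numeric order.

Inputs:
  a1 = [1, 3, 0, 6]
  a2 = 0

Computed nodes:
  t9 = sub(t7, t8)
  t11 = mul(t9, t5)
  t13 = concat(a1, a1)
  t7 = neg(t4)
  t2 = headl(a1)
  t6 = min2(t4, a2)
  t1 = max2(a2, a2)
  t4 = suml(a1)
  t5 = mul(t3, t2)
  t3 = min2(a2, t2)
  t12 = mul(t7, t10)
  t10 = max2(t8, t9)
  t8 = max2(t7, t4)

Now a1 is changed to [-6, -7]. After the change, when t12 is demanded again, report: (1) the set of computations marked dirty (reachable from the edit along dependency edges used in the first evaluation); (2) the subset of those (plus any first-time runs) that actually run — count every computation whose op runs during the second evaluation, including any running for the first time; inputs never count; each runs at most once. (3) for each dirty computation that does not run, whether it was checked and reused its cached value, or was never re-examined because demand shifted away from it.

Dirty set: t4, t7, t8, t9, t10, t12.
Run set: t4, t7, t8, t9, t10, t12 (6 run).
All dirty computations ended up running.

Initial pass — values computed on the first demand:
  t4 = suml([1, 3, 0, 6]) = 10
  t7 = neg(10) = -10
  t8 = max2(-10, 10) = 10
  t9 = sub(-10, 10) = -20
  t10 = max2(10, -20) = 10
  t12 = mul(-10, 10) = -100

Second demand — change propagation:
  t4: re-runs because a1 [1, 3, 0, 6]->[-6, -7]; new result -13.
  t7: re-runs because t4 10->-13; new result 13.
  t8: re-runs because t7 -10->13; t4 10->-13; new result 13.
  t9: re-runs because t7 -10->13; t8 10->13; new result 0.
  t10: re-runs because t8 10->13; t9 -20->0; new result 13.
  t12: re-runs because t7 -10->13; t10 10->13; new result 169.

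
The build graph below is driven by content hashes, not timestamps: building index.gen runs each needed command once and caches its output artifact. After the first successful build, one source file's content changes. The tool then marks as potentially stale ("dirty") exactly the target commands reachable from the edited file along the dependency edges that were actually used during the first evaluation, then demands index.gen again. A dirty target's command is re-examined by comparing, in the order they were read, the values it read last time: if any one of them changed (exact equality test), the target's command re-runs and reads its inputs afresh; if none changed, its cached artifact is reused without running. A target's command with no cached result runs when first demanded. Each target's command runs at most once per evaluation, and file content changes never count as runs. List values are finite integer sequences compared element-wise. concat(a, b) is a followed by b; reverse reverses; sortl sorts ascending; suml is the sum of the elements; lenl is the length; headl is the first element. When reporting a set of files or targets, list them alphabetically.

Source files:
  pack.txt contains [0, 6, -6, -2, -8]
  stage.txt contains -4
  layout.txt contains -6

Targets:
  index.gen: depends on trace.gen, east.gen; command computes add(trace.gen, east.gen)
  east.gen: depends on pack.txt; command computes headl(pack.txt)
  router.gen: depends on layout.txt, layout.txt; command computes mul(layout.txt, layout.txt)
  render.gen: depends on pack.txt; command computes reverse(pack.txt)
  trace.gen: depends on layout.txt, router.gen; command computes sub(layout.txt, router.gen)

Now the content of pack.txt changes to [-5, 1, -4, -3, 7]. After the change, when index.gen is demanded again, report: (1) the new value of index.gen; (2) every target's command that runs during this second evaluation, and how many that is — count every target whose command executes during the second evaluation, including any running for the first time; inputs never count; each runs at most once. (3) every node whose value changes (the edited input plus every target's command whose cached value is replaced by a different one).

Initial pass — values computed on the first demand:
  east.gen = headl([0, 6, -6, -2, -8]) = 0
  router.gen = mul(-6, -6) = 36
  trace.gen = sub(-6, 36) = -42
  index.gen = add(-42, 0) = -42

Second demand — change propagation:
  east.gen: re-runs because pack.txt [0, 6, -6, -2, -8]->[-5, 1, -4, -3, 7]; new result -5.
  index.gen: re-runs because east.gen 0->-5; new result -47.

index.gen now evaluates to -47.
Run set: east.gen, index.gen (2 run).
Changed values: east.gen, index.gen, pack.txt.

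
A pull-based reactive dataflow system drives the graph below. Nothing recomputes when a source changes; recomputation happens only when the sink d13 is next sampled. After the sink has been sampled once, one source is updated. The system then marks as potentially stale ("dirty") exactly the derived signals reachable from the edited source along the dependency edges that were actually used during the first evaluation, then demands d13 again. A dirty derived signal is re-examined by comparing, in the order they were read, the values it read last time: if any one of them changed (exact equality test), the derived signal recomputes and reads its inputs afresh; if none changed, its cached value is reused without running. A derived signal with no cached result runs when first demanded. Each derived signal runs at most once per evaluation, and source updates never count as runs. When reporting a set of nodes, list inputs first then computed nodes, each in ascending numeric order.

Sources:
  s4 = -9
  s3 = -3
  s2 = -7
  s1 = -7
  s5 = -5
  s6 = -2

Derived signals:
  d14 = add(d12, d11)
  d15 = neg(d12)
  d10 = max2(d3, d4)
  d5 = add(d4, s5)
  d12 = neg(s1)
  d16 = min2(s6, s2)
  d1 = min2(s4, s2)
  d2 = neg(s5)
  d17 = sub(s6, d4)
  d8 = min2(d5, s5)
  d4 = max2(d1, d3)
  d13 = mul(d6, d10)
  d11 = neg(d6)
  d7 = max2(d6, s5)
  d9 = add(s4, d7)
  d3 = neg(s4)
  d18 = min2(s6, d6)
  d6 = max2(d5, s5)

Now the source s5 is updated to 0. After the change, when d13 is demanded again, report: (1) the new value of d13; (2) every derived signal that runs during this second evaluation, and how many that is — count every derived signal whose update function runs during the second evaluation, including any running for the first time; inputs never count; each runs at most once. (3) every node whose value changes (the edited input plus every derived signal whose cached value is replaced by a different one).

New value of d13: 81.
Derived signals that run: d5, d6, d13 — 3 in total.
Values that change: s5, d5, d6, d13.

First evaluation (everything demanded from the output):
  d1 = min2(-9, -7) = -9
  d3 = neg(-9) = 9
  d4 = max2(-9, 9) = 9
  d5 = add(9, -5) = 4
  d6 = max2(4, -5) = 4
  d10 = max2(9, 9) = 9
  d13 = mul(4, 9) = 36

Propagation after the edit:
  d5: runs — s5 -5->0; result 9.
  d6: runs — d5 4->9; s5 -5->0; result 9.
  d13: runs — d6 4->9; result 81.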